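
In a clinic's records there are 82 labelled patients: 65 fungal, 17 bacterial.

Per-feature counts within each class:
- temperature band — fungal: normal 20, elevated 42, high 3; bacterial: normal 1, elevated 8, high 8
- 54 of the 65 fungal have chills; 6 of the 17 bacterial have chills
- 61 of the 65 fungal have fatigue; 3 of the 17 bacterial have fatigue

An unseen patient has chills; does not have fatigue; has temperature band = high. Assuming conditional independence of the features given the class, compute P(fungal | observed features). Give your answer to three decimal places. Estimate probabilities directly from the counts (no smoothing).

fungal: (65/82) × (3/65) × (54/65) × (4/65) ≈ 0.0018704
bacterial: (17/82) × (8/17) × (6/17) × (14/17) ≈ 0.0283568
P(fungal | x) = 0.0018704 / 0.0302272 ≈ 0.062

0.062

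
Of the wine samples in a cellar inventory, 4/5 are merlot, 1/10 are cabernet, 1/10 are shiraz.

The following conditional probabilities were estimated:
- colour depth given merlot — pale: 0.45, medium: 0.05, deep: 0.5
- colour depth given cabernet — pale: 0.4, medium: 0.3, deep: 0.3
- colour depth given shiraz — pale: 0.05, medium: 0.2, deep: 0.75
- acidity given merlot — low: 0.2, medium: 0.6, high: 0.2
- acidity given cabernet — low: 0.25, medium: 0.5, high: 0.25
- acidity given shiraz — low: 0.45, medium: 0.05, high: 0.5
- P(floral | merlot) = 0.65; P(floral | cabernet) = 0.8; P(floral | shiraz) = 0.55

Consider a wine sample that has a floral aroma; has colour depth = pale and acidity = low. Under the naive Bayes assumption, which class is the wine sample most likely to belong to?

merlot: 0.8 × 0.45 × 0.2 × 0.65 = 0.0468
cabernet: 0.1 × 0.4 × 0.25 × 0.8 = 0.008
shiraz: 0.1 × 0.05 × 0.45 × 0.55 = 0.0012375
Highest score → merlot.

merlot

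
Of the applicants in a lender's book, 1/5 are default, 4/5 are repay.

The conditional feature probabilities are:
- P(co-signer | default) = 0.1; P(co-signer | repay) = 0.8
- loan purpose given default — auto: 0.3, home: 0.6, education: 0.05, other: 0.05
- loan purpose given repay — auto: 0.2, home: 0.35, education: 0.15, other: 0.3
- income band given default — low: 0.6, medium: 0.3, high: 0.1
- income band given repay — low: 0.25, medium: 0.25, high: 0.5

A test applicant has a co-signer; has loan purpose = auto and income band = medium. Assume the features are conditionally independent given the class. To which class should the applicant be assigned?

default: 0.2 × 0.1 × 0.3 × 0.3 = 0.0018
repay: 0.8 × 0.8 × 0.2 × 0.25 = 0.032
Highest score → repay.

repay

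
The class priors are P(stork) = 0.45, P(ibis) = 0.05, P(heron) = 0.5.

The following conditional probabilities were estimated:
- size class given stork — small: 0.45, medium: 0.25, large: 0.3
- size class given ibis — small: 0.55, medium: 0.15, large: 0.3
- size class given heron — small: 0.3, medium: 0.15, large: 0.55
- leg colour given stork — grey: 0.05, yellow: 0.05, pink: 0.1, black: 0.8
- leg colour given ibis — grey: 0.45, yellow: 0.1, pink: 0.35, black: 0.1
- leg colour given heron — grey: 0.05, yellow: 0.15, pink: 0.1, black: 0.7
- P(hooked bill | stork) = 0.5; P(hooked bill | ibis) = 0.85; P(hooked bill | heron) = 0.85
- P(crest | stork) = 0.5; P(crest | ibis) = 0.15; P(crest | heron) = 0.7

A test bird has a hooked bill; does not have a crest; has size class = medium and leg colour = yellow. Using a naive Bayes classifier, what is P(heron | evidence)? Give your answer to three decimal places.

0.596

stork: 0.45 × 0.25 × 0.05 × 0.5 × (1−0.5) = 0.00140625
ibis: 0.05 × 0.15 × 0.1 × 0.85 × (1−0.15) = 0.000541875
heron: 0.5 × 0.15 × 0.15 × 0.85 × (1−0.7) = 0.00286875
P(heron | x) = 0.00286875 / 0.004816875 ≈ 0.596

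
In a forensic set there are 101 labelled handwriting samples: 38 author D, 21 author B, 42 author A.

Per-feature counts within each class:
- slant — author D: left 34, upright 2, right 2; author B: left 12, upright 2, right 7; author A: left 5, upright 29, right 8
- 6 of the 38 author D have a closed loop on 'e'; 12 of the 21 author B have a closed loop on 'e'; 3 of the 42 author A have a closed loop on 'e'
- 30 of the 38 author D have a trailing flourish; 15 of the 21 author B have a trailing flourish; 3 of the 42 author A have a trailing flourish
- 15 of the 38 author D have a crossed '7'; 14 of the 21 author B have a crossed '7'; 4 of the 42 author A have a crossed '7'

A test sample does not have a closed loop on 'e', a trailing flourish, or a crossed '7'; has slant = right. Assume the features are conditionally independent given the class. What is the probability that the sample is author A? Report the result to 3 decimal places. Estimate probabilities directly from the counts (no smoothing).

0.926

author D: (38/101) × (2/38) × (32/38) × (8/38) × (23/38) ≈ 0.00212484
author B: (21/101) × (7/21) × (9/21) × (6/21) × (7/21) ≈ 0.00282885
author A: (42/101) × (8/42) × (39/42) × (39/42) × (38/42) ≈ 0.0617922
P(author A | x) = 0.0617922 / 0.06674589 ≈ 0.926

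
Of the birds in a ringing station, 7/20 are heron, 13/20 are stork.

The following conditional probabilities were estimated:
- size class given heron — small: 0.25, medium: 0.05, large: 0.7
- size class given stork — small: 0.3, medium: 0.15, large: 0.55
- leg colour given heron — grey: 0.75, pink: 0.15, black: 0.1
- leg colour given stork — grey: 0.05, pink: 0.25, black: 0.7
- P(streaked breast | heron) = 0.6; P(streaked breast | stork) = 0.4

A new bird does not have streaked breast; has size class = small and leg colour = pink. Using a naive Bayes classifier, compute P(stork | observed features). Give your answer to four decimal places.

0.8478

heron: 0.35 × 0.25 × 0.15 × (1−0.6) = 0.00525
stork: 0.65 × 0.3 × 0.25 × (1−0.4) = 0.02925
P(stork | x) = 0.02925 / 0.0345 ≈ 0.8478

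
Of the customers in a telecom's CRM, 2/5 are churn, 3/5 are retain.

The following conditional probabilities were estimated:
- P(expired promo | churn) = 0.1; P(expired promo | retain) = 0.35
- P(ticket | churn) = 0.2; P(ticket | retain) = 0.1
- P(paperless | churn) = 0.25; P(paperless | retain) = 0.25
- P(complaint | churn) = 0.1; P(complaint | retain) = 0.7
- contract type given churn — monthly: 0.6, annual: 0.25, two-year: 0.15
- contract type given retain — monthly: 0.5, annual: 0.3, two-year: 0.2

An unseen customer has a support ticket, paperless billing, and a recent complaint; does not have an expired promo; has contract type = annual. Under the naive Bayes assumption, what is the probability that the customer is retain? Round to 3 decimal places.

0.820

churn: 0.4 × (1−0.1) × 0.2 × 0.25 × 0.1 × 0.25 = 0.00045
retain: 0.6 × (1−0.35) × 0.1 × 0.25 × 0.7 × 0.3 = 0.0020475
P(retain | x) = 0.0020475 / 0.0024975 ≈ 0.820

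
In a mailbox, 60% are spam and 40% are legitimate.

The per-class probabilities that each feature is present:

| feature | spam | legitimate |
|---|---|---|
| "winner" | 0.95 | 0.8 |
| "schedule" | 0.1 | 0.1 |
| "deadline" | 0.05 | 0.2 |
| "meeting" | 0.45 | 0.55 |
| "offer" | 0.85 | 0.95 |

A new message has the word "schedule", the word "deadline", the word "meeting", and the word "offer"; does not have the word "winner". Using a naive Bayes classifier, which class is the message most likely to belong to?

legitimate

spam: 0.6 × (1−0.95) × 0.1 × 0.05 × 0.45 × 0.85 = 0.000057375
legitimate: 0.4 × (1−0.8) × 0.1 × 0.2 × 0.55 × 0.95 = 0.000836
Highest score → legitimate.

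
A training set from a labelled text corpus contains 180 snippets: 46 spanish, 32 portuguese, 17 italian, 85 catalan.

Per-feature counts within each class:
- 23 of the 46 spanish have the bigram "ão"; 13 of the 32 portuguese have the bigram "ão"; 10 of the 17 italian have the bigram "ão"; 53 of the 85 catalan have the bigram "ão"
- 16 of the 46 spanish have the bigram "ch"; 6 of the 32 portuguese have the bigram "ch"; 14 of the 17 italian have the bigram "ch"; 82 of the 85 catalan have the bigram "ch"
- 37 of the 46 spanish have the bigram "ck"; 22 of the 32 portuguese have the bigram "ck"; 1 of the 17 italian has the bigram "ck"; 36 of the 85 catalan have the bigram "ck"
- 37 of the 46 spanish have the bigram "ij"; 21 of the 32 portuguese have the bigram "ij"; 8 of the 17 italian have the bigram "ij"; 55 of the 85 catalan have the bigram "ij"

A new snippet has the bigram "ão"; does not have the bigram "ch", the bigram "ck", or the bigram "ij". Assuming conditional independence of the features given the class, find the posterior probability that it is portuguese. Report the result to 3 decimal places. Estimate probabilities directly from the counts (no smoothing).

0.382

spanish: (46/180) × (23/46) × (30/46) × (9/46) × (9/46) ≈ 0.00318998
portuguese: (32/180) × (13/32) × (26/32) × (10/32) × (11/32) ≈ 0.00630358
italian: (17/180) × (10/17) × (3/17) × (16/17) × (9/17) ≈ 0.004885
catalan: (85/180) × (53/85) × (3/85) × (49/85) × (30/85) ≈ 0.00211439
P(portuguese | x) = 0.00630358 / 0.01649295 ≈ 0.382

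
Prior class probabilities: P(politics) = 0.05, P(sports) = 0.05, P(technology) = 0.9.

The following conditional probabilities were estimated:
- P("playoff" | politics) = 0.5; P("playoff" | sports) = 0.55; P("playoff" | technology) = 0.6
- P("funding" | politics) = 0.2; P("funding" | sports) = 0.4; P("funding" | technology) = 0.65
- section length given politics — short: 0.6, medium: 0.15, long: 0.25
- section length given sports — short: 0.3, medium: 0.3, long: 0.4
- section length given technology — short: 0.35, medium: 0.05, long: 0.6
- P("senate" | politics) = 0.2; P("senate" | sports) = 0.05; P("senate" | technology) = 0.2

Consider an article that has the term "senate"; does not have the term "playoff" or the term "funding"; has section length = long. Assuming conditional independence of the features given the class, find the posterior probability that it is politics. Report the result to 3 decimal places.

0.061

politics: 0.05 × (1−0.5) × (1−0.2) × 0.25 × 0.2 = 0.001
sports: 0.05 × (1−0.55) × (1−0.4) × 0.4 × 0.05 = 0.00027
technology: 0.9 × (1−0.6) × (1−0.65) × 0.6 × 0.2 = 0.01512
P(politics | x) = 0.001 / 0.01639 ≈ 0.061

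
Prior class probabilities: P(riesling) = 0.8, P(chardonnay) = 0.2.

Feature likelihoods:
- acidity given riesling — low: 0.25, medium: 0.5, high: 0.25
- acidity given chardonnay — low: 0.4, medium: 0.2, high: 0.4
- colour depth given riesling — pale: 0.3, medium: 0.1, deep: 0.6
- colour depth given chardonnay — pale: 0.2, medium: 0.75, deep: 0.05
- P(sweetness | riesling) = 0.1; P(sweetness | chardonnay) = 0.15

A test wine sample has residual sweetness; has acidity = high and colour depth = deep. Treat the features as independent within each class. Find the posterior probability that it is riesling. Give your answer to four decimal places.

riesling: 0.8 × 0.25 × 0.6 × 0.1 = 0.012
chardonnay: 0.2 × 0.4 × 0.05 × 0.15 = 0.0006
P(riesling | x) = 0.012 / 0.0126 ≈ 0.9524

0.9524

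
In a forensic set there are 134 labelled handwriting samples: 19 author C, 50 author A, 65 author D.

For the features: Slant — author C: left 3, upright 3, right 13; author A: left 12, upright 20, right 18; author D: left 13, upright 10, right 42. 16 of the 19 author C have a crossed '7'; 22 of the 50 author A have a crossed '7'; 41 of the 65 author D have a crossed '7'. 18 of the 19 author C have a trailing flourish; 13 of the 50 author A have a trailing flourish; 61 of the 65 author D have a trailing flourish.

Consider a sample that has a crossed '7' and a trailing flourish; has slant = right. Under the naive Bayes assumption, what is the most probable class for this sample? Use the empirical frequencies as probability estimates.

author D

author C: (19/134) × (13/19) × (16/19) × (18/19) ≈ 0.0773969
author A: (50/134) × (18/50) × (22/50) × (13/50) ≈ 0.0153672
author D: (65/134) × (42/65) × (41/65) × (61/65) ≈ 0.185537
Highest score → author D.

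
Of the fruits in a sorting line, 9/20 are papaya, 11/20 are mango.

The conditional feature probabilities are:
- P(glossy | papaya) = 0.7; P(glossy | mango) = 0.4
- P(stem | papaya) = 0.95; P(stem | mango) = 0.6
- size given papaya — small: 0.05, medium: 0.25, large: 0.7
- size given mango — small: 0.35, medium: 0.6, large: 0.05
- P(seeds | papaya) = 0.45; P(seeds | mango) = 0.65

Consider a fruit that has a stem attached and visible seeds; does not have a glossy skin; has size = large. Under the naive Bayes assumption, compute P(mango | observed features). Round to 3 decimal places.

papaya: 0.45 × (1−0.7) × 0.95 × 0.7 × 0.45 = 0.04039875
mango: 0.55 × (1−0.4) × 0.6 × 0.05 × 0.65 = 0.006435
P(mango | x) = 0.006435 / 0.04683375 ≈ 0.137

0.137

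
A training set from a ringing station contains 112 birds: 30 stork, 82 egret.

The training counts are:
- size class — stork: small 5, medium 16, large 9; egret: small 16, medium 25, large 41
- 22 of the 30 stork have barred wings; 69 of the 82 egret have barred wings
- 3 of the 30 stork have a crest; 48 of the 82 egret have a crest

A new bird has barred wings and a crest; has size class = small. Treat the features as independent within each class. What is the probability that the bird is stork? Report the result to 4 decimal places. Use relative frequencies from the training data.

0.0445

stork: (30/112) × (5/30) × (22/30) × (3/30) ≈ 0.00327381
egret: (82/112) × (16/82) × (69/82) × (48/82) ≈ 0.0703663
P(stork | x) = 0.00327381 / 0.07364011 ≈ 0.0445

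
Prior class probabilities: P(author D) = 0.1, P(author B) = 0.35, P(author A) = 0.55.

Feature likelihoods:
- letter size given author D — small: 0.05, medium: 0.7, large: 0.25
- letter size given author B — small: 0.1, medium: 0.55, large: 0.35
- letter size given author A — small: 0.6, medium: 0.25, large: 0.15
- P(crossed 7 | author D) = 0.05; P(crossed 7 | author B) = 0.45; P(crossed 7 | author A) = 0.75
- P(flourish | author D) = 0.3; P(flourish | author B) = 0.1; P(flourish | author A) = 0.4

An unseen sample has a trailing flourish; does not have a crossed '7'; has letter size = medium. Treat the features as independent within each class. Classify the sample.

author D

author D: 0.1 × 0.7 × (1−0.05) × 0.3 = 0.01995
author B: 0.35 × 0.55 × (1−0.45) × 0.1 = 0.0105875
author A: 0.55 × 0.25 × (1−0.75) × 0.4 = 0.01375
Highest score → author D.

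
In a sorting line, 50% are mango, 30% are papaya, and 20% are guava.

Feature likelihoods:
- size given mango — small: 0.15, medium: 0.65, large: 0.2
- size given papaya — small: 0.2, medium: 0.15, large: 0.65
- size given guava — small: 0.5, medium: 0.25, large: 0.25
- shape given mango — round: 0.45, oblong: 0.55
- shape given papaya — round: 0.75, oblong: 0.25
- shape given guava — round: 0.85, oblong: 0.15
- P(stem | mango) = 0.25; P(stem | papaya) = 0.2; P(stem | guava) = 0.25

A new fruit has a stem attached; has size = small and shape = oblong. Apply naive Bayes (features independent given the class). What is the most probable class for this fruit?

mango: 0.5 × 0.15 × 0.55 × 0.25 = 0.0103125
papaya: 0.3 × 0.2 × 0.25 × 0.2 = 0.003
guava: 0.2 × 0.5 × 0.15 × 0.25 = 0.00375
Highest score → mango.

mango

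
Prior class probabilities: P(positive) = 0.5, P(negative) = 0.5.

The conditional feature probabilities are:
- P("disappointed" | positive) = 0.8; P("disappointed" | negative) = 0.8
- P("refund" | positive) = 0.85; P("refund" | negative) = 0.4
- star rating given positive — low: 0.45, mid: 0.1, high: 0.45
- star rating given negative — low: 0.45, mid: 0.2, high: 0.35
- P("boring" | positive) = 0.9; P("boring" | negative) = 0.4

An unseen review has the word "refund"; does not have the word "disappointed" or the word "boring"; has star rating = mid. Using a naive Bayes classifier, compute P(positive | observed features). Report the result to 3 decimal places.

0.150

positive: 0.5 × (1−0.8) × 0.85 × 0.1 × (1−0.9) = 0.00085
negative: 0.5 × (1−0.8) × 0.4 × 0.2 × (1−0.4) = 0.0048
P(positive | x) = 0.00085 / 0.00565 ≈ 0.150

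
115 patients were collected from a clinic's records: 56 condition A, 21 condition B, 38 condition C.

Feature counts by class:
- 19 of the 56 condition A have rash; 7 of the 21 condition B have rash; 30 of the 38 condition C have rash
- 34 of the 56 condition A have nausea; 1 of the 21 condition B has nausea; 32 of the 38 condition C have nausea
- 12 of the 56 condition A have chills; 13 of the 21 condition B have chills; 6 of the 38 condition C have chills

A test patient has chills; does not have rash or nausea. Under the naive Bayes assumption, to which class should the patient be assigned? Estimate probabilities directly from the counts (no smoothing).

condition A: (56/115) × (37/56) × (22/56) × (12/56) ≈ 0.0270852
condition B: (21/115) × (14/21) × (20/21) × (13/21) ≈ 0.0717736
condition C: (38/115) × (8/38) × (6/38) × (6/38) ≈ 0.00173431
Highest score → condition B.

condition B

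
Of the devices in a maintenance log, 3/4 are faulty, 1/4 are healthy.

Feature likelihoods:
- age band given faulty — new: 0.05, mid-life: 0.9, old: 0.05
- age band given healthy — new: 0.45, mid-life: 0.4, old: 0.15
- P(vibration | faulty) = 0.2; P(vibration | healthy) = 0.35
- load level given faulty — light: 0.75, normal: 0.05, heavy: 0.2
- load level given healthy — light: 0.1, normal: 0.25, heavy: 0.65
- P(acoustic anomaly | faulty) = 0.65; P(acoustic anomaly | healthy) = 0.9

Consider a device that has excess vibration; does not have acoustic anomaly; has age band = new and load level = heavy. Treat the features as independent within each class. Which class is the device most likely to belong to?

faulty: 0.75 × 0.05 × 0.2 × 0.2 × (1−0.65) = 0.000525
healthy: 0.25 × 0.45 × 0.35 × 0.65 × (1−0.9) = 0.002559375
Highest score → healthy.

healthy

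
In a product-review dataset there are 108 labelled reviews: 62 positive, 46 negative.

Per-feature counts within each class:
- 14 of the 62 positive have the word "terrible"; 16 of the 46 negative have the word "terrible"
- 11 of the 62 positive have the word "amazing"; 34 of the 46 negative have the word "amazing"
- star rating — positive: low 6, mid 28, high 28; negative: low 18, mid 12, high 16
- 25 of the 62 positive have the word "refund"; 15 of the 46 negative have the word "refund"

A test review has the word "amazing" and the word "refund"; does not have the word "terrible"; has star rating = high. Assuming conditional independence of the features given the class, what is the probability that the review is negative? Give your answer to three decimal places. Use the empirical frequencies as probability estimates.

positive: (62/108) × (48/62) × (11/62) × (28/62) × (25/62) ≈ 0.0143593
negative: (46/108) × (30/46) × (34/46) × (16/46) × (15/46) ≈ 0.023287
P(negative | x) = 0.023287 / 0.0376463 ≈ 0.619

0.619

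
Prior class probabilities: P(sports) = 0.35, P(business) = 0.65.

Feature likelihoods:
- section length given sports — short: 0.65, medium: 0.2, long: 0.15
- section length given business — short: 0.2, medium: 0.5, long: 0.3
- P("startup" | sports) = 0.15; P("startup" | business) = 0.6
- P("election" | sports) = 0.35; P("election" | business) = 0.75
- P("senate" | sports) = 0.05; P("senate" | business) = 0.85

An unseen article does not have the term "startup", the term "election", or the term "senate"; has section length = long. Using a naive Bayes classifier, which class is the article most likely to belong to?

sports

sports: 0.35 × 0.15 × (1−0.15) × (1−0.35) × (1−0.05) = 0.0275559375
business: 0.65 × 0.3 × (1−0.6) × (1−0.75) × (1−0.85) = 0.002925
Highest score → sports.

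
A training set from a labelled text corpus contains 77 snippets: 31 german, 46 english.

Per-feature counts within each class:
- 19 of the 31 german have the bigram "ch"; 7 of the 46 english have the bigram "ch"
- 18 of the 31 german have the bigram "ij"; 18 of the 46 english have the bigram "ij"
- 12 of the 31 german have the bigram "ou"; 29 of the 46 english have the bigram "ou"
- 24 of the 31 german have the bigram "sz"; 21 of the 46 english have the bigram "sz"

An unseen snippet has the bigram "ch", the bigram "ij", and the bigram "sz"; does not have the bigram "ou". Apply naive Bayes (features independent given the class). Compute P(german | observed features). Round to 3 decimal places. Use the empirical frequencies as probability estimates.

0.919

german: (31/77) × (19/31) × (18/31) × (19/31) × (24/31) ≈ 0.0679853
english: (46/77) × (7/46) × (18/46) × (17/46) × (21/46) ≈ 0.0060017
P(german | x) = 0.0679853 / 0.073987 ≈ 0.919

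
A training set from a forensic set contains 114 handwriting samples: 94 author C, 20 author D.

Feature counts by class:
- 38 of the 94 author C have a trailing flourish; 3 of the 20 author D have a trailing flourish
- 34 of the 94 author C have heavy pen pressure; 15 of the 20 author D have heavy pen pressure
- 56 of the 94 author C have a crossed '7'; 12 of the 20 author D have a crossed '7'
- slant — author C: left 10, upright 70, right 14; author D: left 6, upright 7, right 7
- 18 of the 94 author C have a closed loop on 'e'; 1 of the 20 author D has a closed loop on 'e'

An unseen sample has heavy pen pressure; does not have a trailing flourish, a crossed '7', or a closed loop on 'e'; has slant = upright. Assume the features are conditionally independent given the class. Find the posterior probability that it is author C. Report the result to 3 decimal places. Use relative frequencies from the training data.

0.744

author C: (94/114) × (56/94) × (34/94) × (38/94) × (70/94) × (76/94) ≈ 0.043246
author D: (20/114) × (17/20) × (15/20) × (8/20) × (7/20) × (19/20) = 0.014875
P(author C | x) = 0.043246 / 0.058121 ≈ 0.744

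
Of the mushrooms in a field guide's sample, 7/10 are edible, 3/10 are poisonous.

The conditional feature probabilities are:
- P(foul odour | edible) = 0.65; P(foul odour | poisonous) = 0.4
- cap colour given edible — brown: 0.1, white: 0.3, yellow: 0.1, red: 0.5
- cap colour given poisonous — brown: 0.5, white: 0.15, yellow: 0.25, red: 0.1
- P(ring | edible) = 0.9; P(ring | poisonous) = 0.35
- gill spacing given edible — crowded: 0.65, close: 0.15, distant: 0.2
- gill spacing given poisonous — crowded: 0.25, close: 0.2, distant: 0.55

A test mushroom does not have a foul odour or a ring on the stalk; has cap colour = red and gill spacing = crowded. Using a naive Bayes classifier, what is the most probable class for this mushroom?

edible

edible: 0.7 × (1−0.65) × 0.5 × (1−0.9) × 0.65 = 0.0079625
poisonous: 0.3 × (1−0.4) × 0.1 × (1−0.35) × 0.25 = 0.002925
Highest score → edible.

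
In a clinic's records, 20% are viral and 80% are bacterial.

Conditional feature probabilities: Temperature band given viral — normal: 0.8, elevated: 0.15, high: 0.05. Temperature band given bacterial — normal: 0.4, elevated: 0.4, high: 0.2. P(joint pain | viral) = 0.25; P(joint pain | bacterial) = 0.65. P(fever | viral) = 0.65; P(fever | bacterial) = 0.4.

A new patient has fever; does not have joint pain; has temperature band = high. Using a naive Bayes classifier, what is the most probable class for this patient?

viral: 0.2 × 0.05 × (1−0.25) × 0.65 = 0.004875
bacterial: 0.8 × 0.2 × (1−0.65) × 0.4 = 0.0224
Highest score → bacterial.

bacterial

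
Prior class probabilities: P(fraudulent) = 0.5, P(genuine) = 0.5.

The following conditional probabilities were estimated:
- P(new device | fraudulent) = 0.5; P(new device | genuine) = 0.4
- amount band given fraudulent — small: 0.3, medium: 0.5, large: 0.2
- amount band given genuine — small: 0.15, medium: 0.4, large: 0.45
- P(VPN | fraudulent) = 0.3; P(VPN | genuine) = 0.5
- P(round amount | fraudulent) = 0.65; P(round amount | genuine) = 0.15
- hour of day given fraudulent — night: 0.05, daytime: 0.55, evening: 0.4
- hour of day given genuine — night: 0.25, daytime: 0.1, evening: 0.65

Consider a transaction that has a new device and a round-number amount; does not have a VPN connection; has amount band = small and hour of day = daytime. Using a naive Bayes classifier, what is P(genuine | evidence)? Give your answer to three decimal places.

fraudulent: 0.5 × 0.5 × 0.3 × (1−0.3) × 0.65 × 0.55 = 0.01876875
genuine: 0.5 × 0.4 × 0.15 × (1−0.5) × 0.15 × 0.1 = 0.000225
P(genuine | x) = 0.000225 / 0.01899375 ≈ 0.012

0.012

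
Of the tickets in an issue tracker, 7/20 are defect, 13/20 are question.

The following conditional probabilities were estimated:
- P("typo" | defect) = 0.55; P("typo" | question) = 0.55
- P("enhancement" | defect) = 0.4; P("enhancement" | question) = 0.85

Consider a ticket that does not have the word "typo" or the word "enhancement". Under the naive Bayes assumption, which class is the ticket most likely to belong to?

defect: 0.35 × (1−0.55) × (1−0.4) = 0.0945
question: 0.65 × (1−0.55) × (1−0.85) = 0.043875
Highest score → defect.

defect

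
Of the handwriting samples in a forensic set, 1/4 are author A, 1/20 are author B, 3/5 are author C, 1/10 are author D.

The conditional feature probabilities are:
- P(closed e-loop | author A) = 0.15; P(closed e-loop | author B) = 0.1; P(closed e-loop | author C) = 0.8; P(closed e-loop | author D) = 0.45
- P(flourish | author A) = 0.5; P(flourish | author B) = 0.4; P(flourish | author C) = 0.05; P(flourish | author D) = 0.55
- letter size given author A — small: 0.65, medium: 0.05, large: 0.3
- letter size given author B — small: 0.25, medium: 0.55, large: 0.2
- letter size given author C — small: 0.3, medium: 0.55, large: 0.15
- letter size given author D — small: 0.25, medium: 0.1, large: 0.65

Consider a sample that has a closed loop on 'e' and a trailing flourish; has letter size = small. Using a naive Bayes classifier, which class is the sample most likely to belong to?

author A

author A: 0.25 × 0.15 × 0.5 × 0.65 = 0.0121875
author B: 0.05 × 0.1 × 0.4 × 0.25 = 0.0005
author C: 0.6 × 0.8 × 0.05 × 0.3 = 0.0072
author D: 0.1 × 0.45 × 0.55 × 0.25 = 0.0061875
Highest score → author A.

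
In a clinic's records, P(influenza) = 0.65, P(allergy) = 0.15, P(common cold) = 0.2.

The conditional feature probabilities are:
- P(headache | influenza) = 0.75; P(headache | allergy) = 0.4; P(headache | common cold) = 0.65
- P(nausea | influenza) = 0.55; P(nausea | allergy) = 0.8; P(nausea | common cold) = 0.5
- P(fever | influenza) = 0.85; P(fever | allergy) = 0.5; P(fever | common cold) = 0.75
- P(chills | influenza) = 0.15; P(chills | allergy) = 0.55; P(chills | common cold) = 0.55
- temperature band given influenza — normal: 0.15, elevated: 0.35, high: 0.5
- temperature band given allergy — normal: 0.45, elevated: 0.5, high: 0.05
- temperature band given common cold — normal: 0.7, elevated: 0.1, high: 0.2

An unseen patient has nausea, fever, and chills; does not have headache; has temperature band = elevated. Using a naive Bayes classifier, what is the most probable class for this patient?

influenza: 0.65 × (1−0.75) × 0.55 × 0.85 × 0.15 × 0.35 = 0.003988359375
allergy: 0.15 × (1−0.4) × 0.8 × 0.5 × 0.55 × 0.5 = 0.0099
common cold: 0.2 × (1−0.65) × 0.5 × 0.75 × 0.55 × 0.1 = 0.00144375
Highest score → allergy.

allergy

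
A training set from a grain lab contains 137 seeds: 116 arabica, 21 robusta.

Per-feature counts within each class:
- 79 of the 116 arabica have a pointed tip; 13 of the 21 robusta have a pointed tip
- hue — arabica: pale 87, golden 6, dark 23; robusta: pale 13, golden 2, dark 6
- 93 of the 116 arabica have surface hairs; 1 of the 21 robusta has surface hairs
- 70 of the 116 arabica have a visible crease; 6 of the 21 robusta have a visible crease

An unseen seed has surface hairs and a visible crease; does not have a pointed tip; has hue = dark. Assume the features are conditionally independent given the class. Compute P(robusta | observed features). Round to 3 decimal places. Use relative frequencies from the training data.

0.009

arabica: (116/137) × (37/116) × (23/116) × (93/116) × (70/116) ≈ 0.0259069
robusta: (21/137) × (8/21) × (6/21) × (1/21) × (6/21) ≈ 0.000226994
P(robusta | x) = 0.000226994 / 0.026133894 ≈ 0.009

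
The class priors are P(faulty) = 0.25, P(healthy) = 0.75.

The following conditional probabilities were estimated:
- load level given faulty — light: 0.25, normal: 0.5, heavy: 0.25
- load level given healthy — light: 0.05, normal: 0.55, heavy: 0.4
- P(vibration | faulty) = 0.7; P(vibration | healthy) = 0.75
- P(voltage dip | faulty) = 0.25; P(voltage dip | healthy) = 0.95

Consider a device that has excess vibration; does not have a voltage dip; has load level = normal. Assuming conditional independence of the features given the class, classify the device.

faulty

faulty: 0.25 × 0.5 × 0.7 × (1−0.25) = 0.065625
healthy: 0.75 × 0.55 × 0.75 × (1−0.95) = 0.01546875
Highest score → faulty.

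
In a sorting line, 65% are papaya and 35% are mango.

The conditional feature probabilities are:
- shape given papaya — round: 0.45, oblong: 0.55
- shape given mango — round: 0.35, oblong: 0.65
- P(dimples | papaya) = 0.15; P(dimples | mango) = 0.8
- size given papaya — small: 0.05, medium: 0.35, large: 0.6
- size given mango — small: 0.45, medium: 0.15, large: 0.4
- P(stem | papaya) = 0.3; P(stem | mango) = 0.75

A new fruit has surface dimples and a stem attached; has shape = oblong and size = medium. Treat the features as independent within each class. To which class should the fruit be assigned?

papaya: 0.65 × 0.55 × 0.15 × 0.35 × 0.3 = 0.005630625
mango: 0.35 × 0.65 × 0.8 × 0.15 × 0.75 = 0.020475
Highest score → mango.

mango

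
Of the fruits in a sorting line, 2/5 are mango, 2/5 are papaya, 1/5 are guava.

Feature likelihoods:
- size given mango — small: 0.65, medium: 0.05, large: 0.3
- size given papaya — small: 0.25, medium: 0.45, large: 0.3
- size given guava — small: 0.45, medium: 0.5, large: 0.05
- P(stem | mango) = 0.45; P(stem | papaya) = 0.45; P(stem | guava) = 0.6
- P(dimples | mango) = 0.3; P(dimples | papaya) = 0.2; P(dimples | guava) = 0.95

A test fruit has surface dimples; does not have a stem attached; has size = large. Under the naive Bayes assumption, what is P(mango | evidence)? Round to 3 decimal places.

0.538

mango: 0.4 × 0.3 × (1−0.45) × 0.3 = 0.0198
papaya: 0.4 × 0.3 × (1−0.45) × 0.2 = 0.0132
guava: 0.2 × 0.05 × (1−0.6) × 0.95 = 0.0038
P(mango | x) = 0.0198 / 0.0368 ≈ 0.538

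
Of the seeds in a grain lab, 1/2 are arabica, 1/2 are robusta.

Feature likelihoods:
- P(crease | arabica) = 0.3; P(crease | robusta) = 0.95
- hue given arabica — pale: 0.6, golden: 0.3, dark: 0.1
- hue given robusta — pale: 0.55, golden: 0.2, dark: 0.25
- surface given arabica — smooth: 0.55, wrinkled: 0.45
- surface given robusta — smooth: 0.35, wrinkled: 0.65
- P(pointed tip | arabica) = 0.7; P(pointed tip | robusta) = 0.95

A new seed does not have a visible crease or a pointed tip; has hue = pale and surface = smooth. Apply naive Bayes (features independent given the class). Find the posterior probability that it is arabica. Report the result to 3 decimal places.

arabica: 0.5 × (1−0.3) × 0.6 × 0.55 × (1−0.7) = 0.03465
robusta: 0.5 × (1−0.95) × 0.55 × 0.35 × (1−0.95) = 0.000240625
P(arabica | x) = 0.03465 / 0.034890625 ≈ 0.993

0.993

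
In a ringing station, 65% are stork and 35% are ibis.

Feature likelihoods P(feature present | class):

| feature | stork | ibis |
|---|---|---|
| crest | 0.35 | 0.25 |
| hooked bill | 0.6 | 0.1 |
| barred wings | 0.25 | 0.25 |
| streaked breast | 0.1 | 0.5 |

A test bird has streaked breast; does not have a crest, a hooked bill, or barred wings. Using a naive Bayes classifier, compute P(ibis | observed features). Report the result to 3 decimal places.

stork: 0.65 × (1−0.35) × (1−0.6) × (1−0.25) × 0.1 = 0.012675
ibis: 0.35 × (1−0.25) × (1−0.1) × (1−0.25) × 0.5 = 0.08859375
P(ibis | x) = 0.08859375 / 0.10126875 ≈ 0.875

0.875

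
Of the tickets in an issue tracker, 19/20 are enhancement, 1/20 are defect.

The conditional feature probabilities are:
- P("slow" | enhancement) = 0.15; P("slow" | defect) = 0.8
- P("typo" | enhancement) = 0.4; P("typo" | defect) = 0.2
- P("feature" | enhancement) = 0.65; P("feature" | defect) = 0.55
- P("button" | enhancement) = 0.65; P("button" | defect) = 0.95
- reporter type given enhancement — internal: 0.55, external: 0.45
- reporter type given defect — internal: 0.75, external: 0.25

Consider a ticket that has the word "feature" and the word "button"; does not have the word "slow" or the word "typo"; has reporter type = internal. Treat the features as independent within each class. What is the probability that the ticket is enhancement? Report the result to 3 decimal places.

0.973

enhancement: 0.95 × (1−0.15) × (1−0.4) × 0.65 × 0.65 × 0.55 = 0.1125856875
defect: 0.05 × (1−0.8) × (1−0.2) × 0.55 × 0.95 × 0.75 = 0.003135
P(enhancement | x) = 0.1125856875 / 0.1157206875 ≈ 0.973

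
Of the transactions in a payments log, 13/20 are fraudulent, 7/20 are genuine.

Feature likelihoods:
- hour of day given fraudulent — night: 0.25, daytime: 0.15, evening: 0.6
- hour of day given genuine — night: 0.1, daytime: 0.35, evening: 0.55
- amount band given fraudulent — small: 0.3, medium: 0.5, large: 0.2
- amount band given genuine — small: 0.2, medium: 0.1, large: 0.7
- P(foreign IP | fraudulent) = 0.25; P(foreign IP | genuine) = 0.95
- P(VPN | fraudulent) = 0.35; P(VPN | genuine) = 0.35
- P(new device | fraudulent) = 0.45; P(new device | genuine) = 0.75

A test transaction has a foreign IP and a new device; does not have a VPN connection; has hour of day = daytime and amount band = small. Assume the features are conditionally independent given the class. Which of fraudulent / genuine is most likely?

genuine

fraudulent: 0.65 × 0.15 × 0.3 × 0.25 × (1−0.35) × 0.45 = 0.00213890625
genuine: 0.35 × 0.35 × 0.2 × 0.95 × (1−0.35) × 0.75 = 0.0113465625
Highest score → genuine.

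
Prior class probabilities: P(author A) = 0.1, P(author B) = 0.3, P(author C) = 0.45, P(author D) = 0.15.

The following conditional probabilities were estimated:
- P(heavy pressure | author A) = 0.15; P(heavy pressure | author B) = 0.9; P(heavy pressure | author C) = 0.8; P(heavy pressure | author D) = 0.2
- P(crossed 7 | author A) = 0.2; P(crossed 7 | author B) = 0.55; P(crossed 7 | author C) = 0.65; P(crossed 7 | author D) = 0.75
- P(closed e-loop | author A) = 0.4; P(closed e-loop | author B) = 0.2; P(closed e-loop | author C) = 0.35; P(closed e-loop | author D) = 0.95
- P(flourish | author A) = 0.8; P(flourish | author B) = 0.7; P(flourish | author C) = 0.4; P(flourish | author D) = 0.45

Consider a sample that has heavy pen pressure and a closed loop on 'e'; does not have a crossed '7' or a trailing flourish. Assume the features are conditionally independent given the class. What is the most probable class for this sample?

author C

author A: 0.1 × 0.15 × (1−0.2) × 0.4 × (1−0.8) = 0.00096
author B: 0.3 × 0.9 × (1−0.55) × 0.2 × (1−0.7) = 0.00729
author C: 0.45 × 0.8 × (1−0.65) × 0.35 × (1−0.4) = 0.02646
author D: 0.15 × 0.2 × (1−0.75) × 0.95 × (1−0.45) = 0.00391875
Highest score → author C.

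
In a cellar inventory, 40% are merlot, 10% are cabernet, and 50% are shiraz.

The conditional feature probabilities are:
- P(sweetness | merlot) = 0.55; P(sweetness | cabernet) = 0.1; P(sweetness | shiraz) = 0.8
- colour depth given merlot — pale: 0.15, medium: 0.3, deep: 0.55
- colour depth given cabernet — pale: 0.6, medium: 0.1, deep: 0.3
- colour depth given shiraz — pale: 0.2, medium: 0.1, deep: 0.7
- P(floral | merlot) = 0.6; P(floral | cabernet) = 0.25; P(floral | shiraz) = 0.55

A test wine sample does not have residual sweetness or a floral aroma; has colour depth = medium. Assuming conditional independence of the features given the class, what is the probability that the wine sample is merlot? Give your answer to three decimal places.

0.658

merlot: 0.4 × (1−0.55) × 0.3 × (1−0.6) = 0.0216
cabernet: 0.1 × (1−0.1) × 0.1 × (1−0.25) = 0.00675
shiraz: 0.5 × (1−0.8) × 0.1 × (1−0.55) = 0.0045
P(merlot | x) = 0.0216 / 0.03285 ≈ 0.658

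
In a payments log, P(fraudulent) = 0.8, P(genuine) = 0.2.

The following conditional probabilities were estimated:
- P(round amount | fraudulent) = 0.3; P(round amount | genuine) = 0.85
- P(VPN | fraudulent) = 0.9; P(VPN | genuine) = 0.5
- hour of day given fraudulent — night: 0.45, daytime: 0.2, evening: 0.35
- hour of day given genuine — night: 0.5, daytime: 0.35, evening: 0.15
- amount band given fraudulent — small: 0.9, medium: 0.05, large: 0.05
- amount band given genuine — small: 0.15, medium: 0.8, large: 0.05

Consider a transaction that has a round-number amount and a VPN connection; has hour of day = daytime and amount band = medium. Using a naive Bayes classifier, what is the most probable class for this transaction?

genuine

fraudulent: 0.8 × 0.3 × 0.9 × 0.2 × 0.05 = 0.00216
genuine: 0.2 × 0.85 × 0.5 × 0.35 × 0.8 = 0.0238
Highest score → genuine.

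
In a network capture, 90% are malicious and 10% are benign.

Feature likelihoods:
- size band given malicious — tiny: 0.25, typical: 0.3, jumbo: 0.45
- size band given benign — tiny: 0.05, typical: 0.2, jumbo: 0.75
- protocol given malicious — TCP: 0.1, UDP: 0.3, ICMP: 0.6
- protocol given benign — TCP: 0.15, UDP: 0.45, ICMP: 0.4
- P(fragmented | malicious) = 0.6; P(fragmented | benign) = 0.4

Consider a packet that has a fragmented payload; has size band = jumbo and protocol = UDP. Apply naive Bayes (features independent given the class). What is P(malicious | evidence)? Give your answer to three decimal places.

malicious: 0.9 × 0.45 × 0.3 × 0.6 = 0.0729
benign: 0.1 × 0.75 × 0.45 × 0.4 = 0.0135
P(malicious | x) = 0.0729 / 0.0864 ≈ 0.844

0.844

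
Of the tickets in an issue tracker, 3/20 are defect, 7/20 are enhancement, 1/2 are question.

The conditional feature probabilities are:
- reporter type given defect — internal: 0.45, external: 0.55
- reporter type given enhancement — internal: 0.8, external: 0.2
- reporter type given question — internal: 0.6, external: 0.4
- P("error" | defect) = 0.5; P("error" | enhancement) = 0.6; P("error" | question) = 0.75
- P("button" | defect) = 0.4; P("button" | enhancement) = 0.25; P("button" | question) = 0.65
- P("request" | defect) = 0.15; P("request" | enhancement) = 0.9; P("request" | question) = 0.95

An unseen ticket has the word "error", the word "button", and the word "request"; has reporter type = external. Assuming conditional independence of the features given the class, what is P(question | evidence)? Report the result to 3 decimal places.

defect: 0.15 × 0.55 × 0.5 × 0.4 × 0.15 = 0.002475
enhancement: 0.35 × 0.2 × 0.6 × 0.25 × 0.9 = 0.00945
question: 0.5 × 0.4 × 0.75 × 0.65 × 0.95 = 0.092625
P(question | x) = 0.092625 / 0.10455 ≈ 0.886

0.886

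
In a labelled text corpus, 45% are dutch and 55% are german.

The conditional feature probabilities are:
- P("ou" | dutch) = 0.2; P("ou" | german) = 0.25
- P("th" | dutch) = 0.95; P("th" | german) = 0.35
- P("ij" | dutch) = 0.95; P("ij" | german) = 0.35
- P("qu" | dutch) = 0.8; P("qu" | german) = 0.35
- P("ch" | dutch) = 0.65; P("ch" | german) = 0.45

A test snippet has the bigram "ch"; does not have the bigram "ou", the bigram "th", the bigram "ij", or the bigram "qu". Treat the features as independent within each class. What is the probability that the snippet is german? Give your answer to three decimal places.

0.998

dutch: 0.45 × (1−0.2) × (1−0.95) × (1−0.95) × (1−0.8) × 0.65 = 0.000117
german: 0.55 × (1−0.25) × (1−0.35) × (1−0.35) × (1−0.35) × 0.45 = 0.050977265625
P(german | x) = 0.050977265625 / 0.051094265625 ≈ 0.998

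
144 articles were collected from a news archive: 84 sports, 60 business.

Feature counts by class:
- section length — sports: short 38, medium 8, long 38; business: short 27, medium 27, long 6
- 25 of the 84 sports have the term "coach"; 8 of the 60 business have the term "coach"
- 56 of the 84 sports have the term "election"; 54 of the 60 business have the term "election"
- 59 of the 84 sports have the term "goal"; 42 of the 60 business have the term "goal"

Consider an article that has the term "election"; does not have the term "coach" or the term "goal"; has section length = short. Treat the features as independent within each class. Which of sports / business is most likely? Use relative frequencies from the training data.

sports: (84/144) × (38/84) × (59/84) × (56/84) × (25/84) ≈ 0.0367759
business: (60/144) × (27/60) × (52/60) × (54/60) × (18/60) = 0.043875
Highest score → business.

business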